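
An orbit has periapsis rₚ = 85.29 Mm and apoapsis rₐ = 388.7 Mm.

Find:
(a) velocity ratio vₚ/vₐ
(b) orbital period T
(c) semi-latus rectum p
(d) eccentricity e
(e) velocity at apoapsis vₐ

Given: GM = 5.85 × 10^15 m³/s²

Convert to SI: rₚ = 85.29 Mm = 8.529e+07 m; rₐ = 388.7 Mm = 3.887e+08 m.
(a) Conservation of angular momentum (rₚvₚ = rₐvₐ) gives vₚ/vₐ = rₐ/rₚ = 3.887e+08/8.529e+07 ≈ 4.557
(b) With a = (rₚ + rₐ)/2 = 2.36995e+08 m, T = 2π √(a³/GM) = 2π √((2.36995e+08)³/5.85e+15) s ≈ 2.997e+05 s
(c) From a = (rₚ + rₐ)/2 = 2.36995e+08 m and e = (rₐ − rₚ)/(rₐ + rₚ) = 0.640119, p = a(1 − e²) = 2.36995e+08 · (1 − (0.640119)²) ≈ 1.399e+08 m
(d) e = (rₐ − rₚ)/(rₐ + rₚ) = (3.887e+08 − 8.529e+07)/(3.887e+08 + 8.529e+07) ≈ 0.6401
(e) With a = (rₚ + rₐ)/2 = 2.36995e+08 m, vₐ = √(GM (2/rₐ − 1/a)) = √(5.85e+15 · (2/3.887e+08 − 1/2.36995e+08)) m/s ≈ 2327 m/s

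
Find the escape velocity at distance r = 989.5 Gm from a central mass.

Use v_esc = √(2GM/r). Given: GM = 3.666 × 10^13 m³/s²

Convert to SI: r = 989.5 Gm = 9.895e+11 m.
Escape velocity comes from setting total energy to zero: ½v² − GM/r = 0 ⇒ v_esc = √(2GM / r).
v_esc = √(2 · 3.666e+13 / 9.895e+11) m/s ≈ 8.608 m/s = 8.608 m/s.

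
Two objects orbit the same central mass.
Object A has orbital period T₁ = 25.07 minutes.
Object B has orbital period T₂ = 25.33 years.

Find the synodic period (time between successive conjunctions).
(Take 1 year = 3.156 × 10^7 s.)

Convert to SI: T₁ = 25.07 minutes = 1504.2 s; T₂ = 25.33 years = 7.99415e+08 s.
T_syn = |T₁ · T₂ / (T₁ − T₂)|.
T_syn = |1504.2 · 7.99415e+08 / (1504.2 − 7.99415e+08)| s ≈ 1504 s = 25.07 minutes.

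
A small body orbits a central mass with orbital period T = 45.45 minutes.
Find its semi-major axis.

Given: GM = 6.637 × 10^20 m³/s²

Convert to SI: T = 45.45 minutes = 2727 s.
Invert Kepler's third law: a = (GM · T² / (4π²))^(1/3).
Substituting T = 2727 s and GM = 6.637e+20 m³/s²:
a = (6.637e+20 · (2727)² / (4π²))^(1/3) m
a ≈ 5e+08 m = 500 Mm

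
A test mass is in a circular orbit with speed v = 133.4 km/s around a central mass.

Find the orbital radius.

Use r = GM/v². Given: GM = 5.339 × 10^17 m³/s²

Convert to SI: v = 133.4 km/s = 133400 m/s.
For a circular orbit, v² = GM / r, so r = GM / v².
r = 5.339e+17 / (133400)² m ≈ 3e+07 m = 30 Mm.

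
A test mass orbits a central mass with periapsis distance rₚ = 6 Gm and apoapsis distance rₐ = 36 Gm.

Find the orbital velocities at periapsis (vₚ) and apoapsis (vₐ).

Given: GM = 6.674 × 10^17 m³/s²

Convert to SI: rₚ = 6 Gm = 6e+09 m; rₐ = 36 Gm = 3.6e+10 m.
Use the vis-viva equation v² = GM(2/r − 1/a) with a = (rₚ + rₐ)/2 = (6e+09 + 3.6e+10)/2 = 2.1e+10 m.
vₚ = √(GM · (2/rₚ − 1/a)) = √(6.674e+17 · (2/6e+09 − 1/2.1e+10)) m/s ≈ 1.381e+04 m/s = 13.81 km/s.
vₐ = √(GM · (2/rₐ − 1/a)) = √(6.674e+17 · (2/3.6e+10 − 1/2.1e+10)) m/s ≈ 2301 m/s = 2.301 km/s.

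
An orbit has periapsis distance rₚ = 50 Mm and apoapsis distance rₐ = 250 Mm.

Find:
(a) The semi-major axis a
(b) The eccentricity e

Convert to SI: rₚ = 50 Mm = 5e+07 m; rₐ = 250 Mm = 2.5e+08 m.
(a) a = (rₚ + rₐ) / 2 = (5e+07 + 2.5e+08) / 2 ≈ 1.5e+08 m = 150 Mm.
(b) e = (rₐ − rₚ) / (rₐ + rₚ) = (2.5e+08 − 5e+07) / (2.5e+08 + 5e+07) ≈ 0.6667.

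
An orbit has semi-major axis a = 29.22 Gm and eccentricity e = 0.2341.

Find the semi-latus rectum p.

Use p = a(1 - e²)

Convert to SI: a = 29.22 Gm = 2.922e+10 m.
p = a (1 − e²).
p = 2.922e+10 · (1 − (0.2341)²) = 2.922e+10 · 0.945197 ≈ 2.762e+10 m = 27.62 Gm.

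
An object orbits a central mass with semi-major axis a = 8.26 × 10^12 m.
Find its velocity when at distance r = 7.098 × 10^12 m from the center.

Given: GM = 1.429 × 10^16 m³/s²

Vis-viva: v = √(GM · (2/r − 1/a)).
2/r − 1/a = 2/7.098e+12 − 1/8.26e+12 = 1.60704e-13 m⁻¹.
v = √(1.429e+16 · 1.60704e-13) m/s ≈ 47.92 m/s = 47.92 m/s.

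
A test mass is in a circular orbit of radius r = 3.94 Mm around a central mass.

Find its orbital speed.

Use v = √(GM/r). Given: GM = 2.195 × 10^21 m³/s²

Convert to SI: r = 3.94 Mm = 3.94e+06 m.
For a circular orbit, gravity supplies the centripetal force, so v = √(GM / r).
v = √(2.195e+21 / 3.94e+06) m/s ≈ 2.36e+07 m/s = 2.36e+04 km/s.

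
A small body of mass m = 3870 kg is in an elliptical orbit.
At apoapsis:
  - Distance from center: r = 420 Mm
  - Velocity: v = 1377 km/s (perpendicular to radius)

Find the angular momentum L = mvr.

Convert to SI: r = 420 Mm = 4.2e+08 m; v = 1377 km/s = 1.377e+06 m/s.
Since v is perpendicular to r, L = m · v · r.
L = 3870 · 1.377e+06 · 4.2e+08 kg·m²/s ≈ 2.238e+18 kg·m²/s.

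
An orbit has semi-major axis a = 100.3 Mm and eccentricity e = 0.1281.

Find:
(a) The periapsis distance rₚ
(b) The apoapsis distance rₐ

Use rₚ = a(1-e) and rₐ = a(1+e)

Convert to SI: a = 100.3 Mm = 1.003e+08 m.
(a) rₚ = a(1 − e) = 1.003e+08 · (1 − 0.1281) = 1.003e+08 · 0.8719 ≈ 8.745e+07 m = 87.45 Mm.
(b) rₐ = a(1 + e) = 1.003e+08 · (1 + 0.1281) = 1.003e+08 · 1.1281 ≈ 1.131e+08 m = 113.1 Mm.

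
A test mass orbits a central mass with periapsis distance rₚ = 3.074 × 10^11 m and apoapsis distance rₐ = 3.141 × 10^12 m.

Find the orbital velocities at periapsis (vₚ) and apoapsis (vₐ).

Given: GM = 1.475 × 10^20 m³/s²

Use the vis-viva equation v² = GM(2/r − 1/a) with a = (rₚ + rₐ)/2 = (3.074e+11 + 3.141e+12)/2 = 1.7242e+12 m.
vₚ = √(GM · (2/rₚ − 1/a)) = √(1.475e+20 · (2/3.074e+11 − 1/1.7242e+12)) m/s ≈ 2.957e+04 m/s = 29.57 km/s.
vₐ = √(GM · (2/rₐ − 1/a)) = √(1.475e+20 · (2/3.141e+12 − 1/1.7242e+12)) m/s ≈ 2893 m/s = 2.893 km/s.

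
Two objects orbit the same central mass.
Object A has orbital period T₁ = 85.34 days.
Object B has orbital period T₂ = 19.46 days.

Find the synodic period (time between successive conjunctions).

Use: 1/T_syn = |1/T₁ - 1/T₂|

Convert to SI: T₁ = 85.34 days = 7.37338e+06 s; T₂ = 19.46 days = 1.68134e+06 s.
T_syn = |T₁ · T₂ / (T₁ − T₂)|.
T_syn = |7.37338e+06 · 1.68134e+06 / (7.37338e+06 − 1.68134e+06)| s ≈ 2.178e+06 s = 25.21 days.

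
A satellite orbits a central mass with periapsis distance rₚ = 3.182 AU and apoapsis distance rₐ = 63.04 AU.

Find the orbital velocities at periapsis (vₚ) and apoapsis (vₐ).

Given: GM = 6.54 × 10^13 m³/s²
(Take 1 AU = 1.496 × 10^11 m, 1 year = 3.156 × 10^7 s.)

Convert to SI: rₚ = 3.182 AU = 4.76027e+11 m; rₐ = 63.04 AU = 9.43078e+12 m.
Use the vis-viva equation v² = GM(2/r − 1/a) with a = (rₚ + rₐ)/2 = (4.76027e+11 + 9.43078e+12)/2 = 4.95341e+12 m.
vₚ = √(GM · (2/rₚ − 1/a)) = √(6.54e+13 · (2/4.76027e+11 − 1/4.95341e+12)) m/s ≈ 16.17 m/s = 0.003412 AU/year.
vₐ = √(GM · (2/rₐ − 1/a)) = √(6.54e+13 · (2/9.43078e+12 − 1/4.95341e+12)) m/s ≈ 0.8164 m/s = 0.0001722 AU/year.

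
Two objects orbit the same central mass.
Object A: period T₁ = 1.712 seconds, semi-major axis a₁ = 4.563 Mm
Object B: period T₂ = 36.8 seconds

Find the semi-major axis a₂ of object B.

Convert to SI: a₁ = 4.563 Mm = 4.563e+06 m.
Kepler's third law: (T₁/T₂)² = (a₁/a₂)³ ⇒ a₂ = a₁ · (T₂/T₁)^(2/3).
T₂/T₁ = 36.8 / 1.712 = 21.4953.
a₂ = 4.563e+06 · (21.4953)^(2/3) m ≈ 3.528e+07 m = 35.28 Mm.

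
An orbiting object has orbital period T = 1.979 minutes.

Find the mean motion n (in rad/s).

Convert to SI: T = 1.979 minutes = 118.74 s.
n = 2π / T.
n = 2π / 118.74 s ≈ 0.05292 rad/s.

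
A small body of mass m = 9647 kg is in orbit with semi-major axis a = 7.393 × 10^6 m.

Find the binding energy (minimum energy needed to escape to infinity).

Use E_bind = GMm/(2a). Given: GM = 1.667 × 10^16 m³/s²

Total orbital energy is E = −GMm/(2a); binding energy is E_bind = −E = GMm/(2a).
E_bind = 1.667e+16 · 9647 / (2 · 7.393e+06) J ≈ 1.088e+13 J = 10.88 TJ.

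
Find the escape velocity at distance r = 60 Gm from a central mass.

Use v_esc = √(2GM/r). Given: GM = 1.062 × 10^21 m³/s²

Convert to SI: r = 60 Gm = 6e+10 m.
Escape velocity comes from setting total energy to zero: ½v² − GM/r = 0 ⇒ v_esc = √(2GM / r).
v_esc = √(2 · 1.062e+21 / 6e+10) m/s ≈ 1.881e+05 m/s = 188.1 km/s.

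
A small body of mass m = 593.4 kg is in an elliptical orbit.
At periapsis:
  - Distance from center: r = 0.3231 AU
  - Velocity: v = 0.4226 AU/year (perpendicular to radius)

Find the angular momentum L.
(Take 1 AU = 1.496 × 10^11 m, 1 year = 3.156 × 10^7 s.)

Convert to SI: r = 0.3231 AU = 4.83358e+10 m; v = 0.4226 AU/year = 2003.2 m/s.
Since v is perpendicular to r, L = m · v · r.
L = 593.4 · 2003.2 · 4.83358e+10 kg·m²/s ≈ 5.746e+16 kg·m²/s.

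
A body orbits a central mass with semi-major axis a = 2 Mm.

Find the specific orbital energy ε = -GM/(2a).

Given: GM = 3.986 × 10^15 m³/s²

Convert to SI: a = 2 Mm = 2e+06 m.
ε = −GM / (2a).
ε = −3.986e+15 / (2 · 2e+06) J/kg ≈ -9.965e+08 J/kg = -996.5 MJ/kg.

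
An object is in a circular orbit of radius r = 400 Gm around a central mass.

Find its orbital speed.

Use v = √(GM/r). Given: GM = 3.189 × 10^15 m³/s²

Convert to SI: r = 400 Gm = 4e+11 m.
For a circular orbit, gravity supplies the centripetal force, so v = √(GM / r).
v = √(3.189e+15 / 4e+11) m/s ≈ 89.29 m/s = 89.29 m/s.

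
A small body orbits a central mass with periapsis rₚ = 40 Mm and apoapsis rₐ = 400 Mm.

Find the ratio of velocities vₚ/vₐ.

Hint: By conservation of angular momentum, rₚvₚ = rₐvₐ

Convert to SI: rₚ = 40 Mm = 4e+07 m; rₐ = 400 Mm = 4e+08 m.
Conservation of angular momentum gives rₚvₚ = rₐvₐ, so vₚ/vₐ = rₐ/rₚ.
vₚ/vₐ = 4e+08 / 4e+07 ≈ 10.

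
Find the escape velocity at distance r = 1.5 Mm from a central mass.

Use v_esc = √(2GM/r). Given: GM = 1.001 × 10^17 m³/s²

Convert to SI: r = 1.5 Mm = 1.5e+06 m.
Escape velocity comes from setting total energy to zero: ½v² − GM/r = 0 ⇒ v_esc = √(2GM / r).
v_esc = √(2 · 1.001e+17 / 1.5e+06) m/s ≈ 3.653e+05 m/s = 365.3 km/s.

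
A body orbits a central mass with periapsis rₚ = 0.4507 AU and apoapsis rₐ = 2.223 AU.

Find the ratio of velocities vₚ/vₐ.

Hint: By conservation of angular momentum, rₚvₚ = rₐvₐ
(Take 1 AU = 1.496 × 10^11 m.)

Convert to SI: rₚ = 0.4507 AU = 6.74247e+10 m; rₐ = 2.223 AU = 3.32561e+11 m.
Conservation of angular momentum gives rₚvₚ = rₐvₐ, so vₚ/vₐ = rₐ/rₚ.
vₚ/vₐ = 3.32561e+11 / 6.74247e+10 ≈ 4.932.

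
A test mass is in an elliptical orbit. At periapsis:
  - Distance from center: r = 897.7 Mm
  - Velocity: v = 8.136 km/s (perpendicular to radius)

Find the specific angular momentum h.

Convert to SI: r = 897.7 Mm = 8.977e+08 m; v = 8.136 km/s = 8136 m/s.
With v perpendicular to r, h = r · v.
h = 8.977e+08 · 8136 m²/s ≈ 7.304e+12 m²/s.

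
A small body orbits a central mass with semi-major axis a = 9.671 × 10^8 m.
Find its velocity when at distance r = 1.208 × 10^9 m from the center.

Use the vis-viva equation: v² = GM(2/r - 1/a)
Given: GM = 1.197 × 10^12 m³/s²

Vis-viva: v = √(GM · (2/r − 1/a)).
2/r − 1/a = 2/1.208e+09 − 1/9.671e+08 = 6.2161e-10 m⁻¹.
v = √(1.197e+12 · 6.2161e-10) m/s ≈ 27.28 m/s = 27.28 m/s.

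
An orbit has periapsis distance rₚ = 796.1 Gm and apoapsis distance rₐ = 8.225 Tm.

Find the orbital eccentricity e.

Convert to SI: rₚ = 796.1 Gm = 7.961e+11 m; rₐ = 8.225 Tm = 8.225e+12 m.
e = (rₐ − rₚ) / (rₐ + rₚ).
e = (8.225e+12 − 7.961e+11) / (8.225e+12 + 7.961e+11) = 7.4289e+12 / 9.0211e+12 ≈ 0.8235.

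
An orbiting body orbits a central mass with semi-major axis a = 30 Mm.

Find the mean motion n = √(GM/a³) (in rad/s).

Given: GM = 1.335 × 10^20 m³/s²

Convert to SI: a = 30 Mm = 3e+07 m.
n = √(GM / a³).
n = √(1.335e+20 / (3e+07)³) rad/s ≈ 0.07032 rad/s.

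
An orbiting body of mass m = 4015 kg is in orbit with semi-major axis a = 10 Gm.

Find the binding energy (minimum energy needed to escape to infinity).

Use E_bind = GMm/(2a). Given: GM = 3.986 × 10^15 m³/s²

Convert to SI: a = 10 Gm = 1e+10 m.
Total orbital energy is E = −GMm/(2a); binding energy is E_bind = −E = GMm/(2a).
E_bind = 3.986e+15 · 4015 / (2 · 1e+10) J ≈ 8.002e+08 J = 800.2 MJ.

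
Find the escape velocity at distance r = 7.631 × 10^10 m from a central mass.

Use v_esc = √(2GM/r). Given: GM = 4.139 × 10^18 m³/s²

Escape velocity comes from setting total energy to zero: ½v² − GM/r = 0 ⇒ v_esc = √(2GM / r).
v_esc = √(2 · 4.139e+18 / 7.631e+10) m/s ≈ 1.042e+04 m/s = 10.42 km/s.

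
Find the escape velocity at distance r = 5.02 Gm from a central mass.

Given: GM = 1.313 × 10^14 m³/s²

Convert to SI: r = 5.02 Gm = 5.02e+09 m.
Escape velocity comes from setting total energy to zero: ½v² − GM/r = 0 ⇒ v_esc = √(2GM / r).
v_esc = √(2 · 1.313e+14 / 5.02e+09) m/s ≈ 228.7 m/s = 228.7 m/s.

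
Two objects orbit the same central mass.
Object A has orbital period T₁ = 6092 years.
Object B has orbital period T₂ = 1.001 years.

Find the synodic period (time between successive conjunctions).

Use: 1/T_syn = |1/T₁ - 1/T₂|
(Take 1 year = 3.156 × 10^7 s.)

Convert to SI: T₁ = 6092 years = 1.92264e+11 s; T₂ = 1.001 years = 3.15916e+07 s.
T_syn = |T₁ · T₂ / (T₁ − T₂)|.
T_syn = |1.92264e+11 · 3.15916e+07 / (1.92264e+11 − 3.15916e+07)| s ≈ 3.16e+07 s = 1.001 years.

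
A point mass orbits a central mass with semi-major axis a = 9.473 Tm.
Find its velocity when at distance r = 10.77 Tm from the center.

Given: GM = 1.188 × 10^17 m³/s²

Convert to SI: a = 9.473 Tm = 9.473e+12 m; r = 10.77 Tm = 1.077e+13 m.
Vis-viva: v = √(GM · (2/r − 1/a)).
2/r − 1/a = 2/1.077e+13 − 1/9.473e+12 = 8.01378e-14 m⁻¹.
v = √(1.188e+17 · 8.01378e-14) m/s ≈ 97.57 m/s = 97.57 m/s.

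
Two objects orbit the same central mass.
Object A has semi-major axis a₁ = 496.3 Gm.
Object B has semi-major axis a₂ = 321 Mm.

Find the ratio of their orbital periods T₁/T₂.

Convert to SI: a₁ = 496.3 Gm = 4.963e+11 m; a₂ = 321 Mm = 3.21e+08 m.
From Kepler's third law, (T₁/T₂)² = (a₁/a₂)³, so T₁/T₂ = (a₁/a₂)^(3/2).
a₁/a₂ = 4.963e+11 / 3.21e+08 = 1546.11.
T₁/T₂ = (1546.11)^(3/2) ≈ 6.079e+04.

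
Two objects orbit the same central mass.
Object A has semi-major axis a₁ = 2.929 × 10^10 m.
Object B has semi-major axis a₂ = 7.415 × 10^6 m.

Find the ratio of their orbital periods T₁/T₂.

From Kepler's third law, (T₁/T₂)² = (a₁/a₂)³, so T₁/T₂ = (a₁/a₂)^(3/2).
a₁/a₂ = 2.929e+10 / 7.415e+06 = 3950.1.
T₁/T₂ = (3950.1)^(3/2) ≈ 2.483e+05.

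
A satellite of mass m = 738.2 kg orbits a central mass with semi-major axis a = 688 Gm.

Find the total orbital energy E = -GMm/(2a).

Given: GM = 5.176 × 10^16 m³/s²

Convert to SI: a = 688 Gm = 6.88e+11 m.
E = −GMm / (2a).
E = −5.176e+16 · 738.2 / (2 · 6.88e+11) J ≈ -2.777e+07 J = -27.77 MJ.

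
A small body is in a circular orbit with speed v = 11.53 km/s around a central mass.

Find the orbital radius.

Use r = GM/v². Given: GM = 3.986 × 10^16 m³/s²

Convert to SI: v = 11.53 km/s = 11530 m/s.
For a circular orbit, v² = GM / r, so r = GM / v².
r = 3.986e+16 / (11530)² m ≈ 2.998e+08 m = 299.8 Mm.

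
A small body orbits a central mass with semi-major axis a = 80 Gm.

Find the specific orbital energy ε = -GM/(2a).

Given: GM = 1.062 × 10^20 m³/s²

Convert to SI: a = 80 Gm = 8e+10 m.
ε = −GM / (2a).
ε = −1.062e+20 / (2 · 8e+10) J/kg ≈ -6.638e+08 J/kg = -663.8 MJ/kg.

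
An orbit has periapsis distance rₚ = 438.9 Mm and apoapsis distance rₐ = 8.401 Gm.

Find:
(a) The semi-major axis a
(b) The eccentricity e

Convert to SI: rₚ = 438.9 Mm = 4.389e+08 m; rₐ = 8.401 Gm = 8.401e+09 m.
(a) a = (rₚ + rₐ) / 2 = (4.389e+08 + 8.401e+09) / 2 ≈ 4.42e+09 m = 4.42 Gm.
(b) e = (rₐ − rₚ) / (rₐ + rₚ) = (8.401e+09 − 4.389e+08) / (8.401e+09 + 4.389e+08) ≈ 0.9007.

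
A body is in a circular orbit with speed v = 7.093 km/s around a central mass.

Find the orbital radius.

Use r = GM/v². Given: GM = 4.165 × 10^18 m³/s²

Convert to SI: v = 7.093 km/s = 7093 m/s.
For a circular orbit, v² = GM / r, so r = GM / v².
r = 4.165e+18 / (7093)² m ≈ 8.279e+10 m = 82.79 Gm.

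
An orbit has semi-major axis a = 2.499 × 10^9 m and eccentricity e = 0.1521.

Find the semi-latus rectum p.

p = a (1 − e²).
p = 2.499e+09 · (1 − (0.1521)²) = 2.499e+09 · 0.976866 ≈ 2.441e+09 m = 2.441 × 10^9 m.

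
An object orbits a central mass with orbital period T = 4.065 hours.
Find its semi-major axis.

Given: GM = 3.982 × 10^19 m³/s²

Convert to SI: T = 4.065 hours = 14634 s.
Invert Kepler's third law: a = (GM · T² / (4π²))^(1/3).
Substituting T = 14634 s and GM = 3.982e+19 m³/s²:
a = (3.982e+19 · (14634)² / (4π²))^(1/3) m
a ≈ 6e+08 m = 600 Mm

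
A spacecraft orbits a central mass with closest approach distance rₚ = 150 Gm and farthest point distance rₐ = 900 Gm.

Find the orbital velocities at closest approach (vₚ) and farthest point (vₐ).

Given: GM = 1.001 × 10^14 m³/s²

Convert to SI: rₚ = 150 Gm = 1.5e+11 m; rₐ = 900 Gm = 9e+11 m.
Use the vis-viva equation v² = GM(2/r − 1/a) with a = (rₚ + rₐ)/2 = (1.5e+11 + 9e+11)/2 = 5.25e+11 m.
vₚ = √(GM · (2/rₚ − 1/a)) = √(1.001e+14 · (2/1.5e+11 − 1/5.25e+11)) m/s ≈ 33.82 m/s = 33.82 m/s.
vₐ = √(GM · (2/rₐ − 1/a)) = √(1.001e+14 · (2/9e+11 − 1/5.25e+11)) m/s ≈ 5.637 m/s = 5.637 m/s.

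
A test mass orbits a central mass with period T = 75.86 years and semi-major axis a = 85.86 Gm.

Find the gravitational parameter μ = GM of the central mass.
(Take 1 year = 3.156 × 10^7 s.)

Convert to SI: T = 75.86 years = 2.39414e+09 s; a = 85.86 Gm = 8.586e+10 m.
GM = 4π² · a³ / T².
GM = 4π² · (8.586e+10)³ / (2.39414e+09)² m³/s² ≈ 4.359e+15 m³/s² = 4.359 × 10^15 m³/s².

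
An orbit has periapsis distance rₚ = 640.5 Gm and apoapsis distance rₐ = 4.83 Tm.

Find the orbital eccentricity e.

Convert to SI: rₚ = 640.5 Gm = 6.405e+11 m; rₐ = 4.83 Tm = 4.83e+12 m.
e = (rₐ − rₚ) / (rₐ + rₚ).
e = (4.83e+12 − 6.405e+11) / (4.83e+12 + 6.405e+11) = 4.1895e+12 / 5.4705e+12 ≈ 0.7658.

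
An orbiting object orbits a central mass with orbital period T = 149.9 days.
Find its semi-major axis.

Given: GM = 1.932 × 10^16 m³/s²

Convert to SI: T = 149.9 days = 1.29514e+07 s.
Invert Kepler's third law: a = (GM · T² / (4π²))^(1/3).
Substituting T = 1.29514e+07 s and GM = 1.932e+16 m³/s²:
a = (1.932e+16 · (1.29514e+07)² / (4π²))^(1/3) m
a ≈ 4.346e+09 m = 4.346 Gm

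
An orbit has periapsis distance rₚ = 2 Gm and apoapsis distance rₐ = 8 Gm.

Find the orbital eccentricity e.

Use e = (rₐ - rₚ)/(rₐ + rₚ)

Convert to SI: rₚ = 2 Gm = 2e+09 m; rₐ = 8 Gm = 8e+09 m.
e = (rₐ − rₚ) / (rₐ + rₚ).
e = (8e+09 − 2e+09) / (8e+09 + 2e+09) = 6e+09 / 1e+10 ≈ 0.6.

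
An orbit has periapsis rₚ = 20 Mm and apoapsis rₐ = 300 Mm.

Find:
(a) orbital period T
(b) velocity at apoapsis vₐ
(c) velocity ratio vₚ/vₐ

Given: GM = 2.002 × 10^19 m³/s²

Convert to SI: rₚ = 20 Mm = 2e+07 m; rₐ = 300 Mm = 3e+08 m.
(a) With a = (rₚ + rₐ)/2 = 1.6e+08 m, T = 2π √(a³/GM) = 2π √((1.6e+08)³/2.002e+19) s ≈ 2842 s
(b) With a = (rₚ + rₐ)/2 = 1.6e+08 m, vₐ = √(GM (2/rₐ − 1/a)) = √(2.002e+19 · (2/3e+08 − 1/1.6e+08)) m/s ≈ 9.133e+04 m/s
(c) Conservation of angular momentum (rₚvₚ = rₐvₐ) gives vₚ/vₐ = rₐ/rₚ = 3e+08/2e+07 ≈ 15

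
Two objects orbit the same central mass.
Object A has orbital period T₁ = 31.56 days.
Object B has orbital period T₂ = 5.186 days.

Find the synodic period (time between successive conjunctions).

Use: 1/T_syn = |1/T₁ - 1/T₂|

Convert to SI: T₁ = 31.56 days = 2.72678e+06 s; T₂ = 5.186 days = 448070 s.
T_syn = |T₁ · T₂ / (T₁ − T₂)|.
T_syn = |2.72678e+06 · 448070 / (2.72678e+06 − 448070)| s ≈ 5.362e+05 s = 6.206 days.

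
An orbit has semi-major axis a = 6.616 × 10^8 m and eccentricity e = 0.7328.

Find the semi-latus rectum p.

p = a (1 − e²).
p = 6.616e+08 · (1 − (0.7328)²) = 6.616e+08 · 0.463004 ≈ 3.063e+08 m = 3.063 × 10^8 m.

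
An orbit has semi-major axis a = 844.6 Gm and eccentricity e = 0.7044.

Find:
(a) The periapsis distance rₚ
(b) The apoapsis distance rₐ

Convert to SI: a = 844.6 Gm = 8.446e+11 m.
(a) rₚ = a(1 − e) = 8.446e+11 · (1 − 0.7044) = 8.446e+11 · 0.2956 ≈ 2.497e+11 m = 249.7 Gm.
(b) rₐ = a(1 + e) = 8.446e+11 · (1 + 0.7044) = 8.446e+11 · 1.7044 ≈ 1.44e+12 m = 1.44 Tm.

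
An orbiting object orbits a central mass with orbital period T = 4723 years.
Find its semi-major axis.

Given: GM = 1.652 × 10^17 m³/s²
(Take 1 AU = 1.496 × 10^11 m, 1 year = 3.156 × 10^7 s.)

Convert to SI: T = 4723 years = 1.49058e+11 s.
Invert Kepler's third law: a = (GM · T² / (4π²))^(1/3).
Substituting T = 1.49058e+11 s and GM = 1.652e+17 m³/s²:
a = (1.652e+17 · (1.49058e+11)² / (4π²))^(1/3) m
a ≈ 4.53e+12 m = 30.28 AU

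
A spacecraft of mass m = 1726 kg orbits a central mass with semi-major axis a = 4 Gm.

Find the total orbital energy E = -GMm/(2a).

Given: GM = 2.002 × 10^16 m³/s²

Convert to SI: a = 4 Gm = 4e+09 m.
E = −GMm / (2a).
E = −2.002e+16 · 1726 / (2 · 4e+09) J ≈ -4.319e+09 J = -4.319 GJ.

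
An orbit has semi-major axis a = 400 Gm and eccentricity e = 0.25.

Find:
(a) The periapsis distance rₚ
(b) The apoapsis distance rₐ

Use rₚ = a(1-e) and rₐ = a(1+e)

Convert to SI: a = 400 Gm = 4e+11 m.
(a) rₚ = a(1 − e) = 4e+11 · (1 − 0.25) = 4e+11 · 0.75 ≈ 3e+11 m = 300 Gm.
(b) rₐ = a(1 + e) = 4e+11 · (1 + 0.25) = 4e+11 · 1.25 ≈ 5e+11 m = 500 Gm.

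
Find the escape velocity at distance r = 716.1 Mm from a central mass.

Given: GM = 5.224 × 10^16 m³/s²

Convert to SI: r = 716.1 Mm = 7.161e+08 m.
Escape velocity comes from setting total energy to zero: ½v² − GM/r = 0 ⇒ v_esc = √(2GM / r).
v_esc = √(2 · 5.224e+16 / 7.161e+08) m/s ≈ 1.208e+04 m/s = 12.08 km/s.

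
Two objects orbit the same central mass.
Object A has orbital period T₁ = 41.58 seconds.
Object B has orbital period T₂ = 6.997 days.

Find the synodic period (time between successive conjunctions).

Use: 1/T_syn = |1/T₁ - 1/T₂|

Convert to SI: T₂ = 6.997 days = 604541 s.
T_syn = |T₁ · T₂ / (T₁ − T₂)|.
T_syn = |41.58 · 604541 / (41.58 − 604541)| s ≈ 41.58 s = 41.58 seconds.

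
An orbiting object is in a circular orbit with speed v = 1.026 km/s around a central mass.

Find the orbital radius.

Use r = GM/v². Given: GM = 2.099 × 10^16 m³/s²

Convert to SI: v = 1.026 km/s = 1026 m/s.
For a circular orbit, v² = GM / r, so r = GM / v².
r = 2.099e+16 / (1026)² m ≈ 1.994e+10 m = 1.994 × 10^10 m.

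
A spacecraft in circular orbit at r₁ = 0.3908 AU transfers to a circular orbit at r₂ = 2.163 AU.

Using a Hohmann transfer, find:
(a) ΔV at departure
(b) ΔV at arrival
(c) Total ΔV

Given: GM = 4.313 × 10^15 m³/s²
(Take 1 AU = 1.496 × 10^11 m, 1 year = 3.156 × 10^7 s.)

Convert to SI: r₁ = 0.3908 AU = 5.84637e+10 m; r₂ = 2.163 AU = 3.23585e+11 m.
Transfer semi-major axis: a_t = (r₁ + r₂)/2 = (5.84637e+10 + 3.23585e+11)/2 = 1.91024e+11 m.
Circular speeds: v₁ = √(GM/r₁) = 271.611 m/s, v₂ = √(GM/r₂) = 115.45 m/s.
Transfer speeds (vis-viva v² = GM(2/r − 1/a_t)): v₁ᵗ = 353.506 m/s, v₂ᵗ = 63.8696 m/s.
(a) ΔV₁ = |v₁ᵗ − v₁| ≈ 81.9 m/s = 0.01728 AU/year.
(b) ΔV₂ = |v₂ − v₂ᵗ| ≈ 51.58 m/s = 0.01088 AU/year.
(c) ΔV_total = ΔV₁ + ΔV₂ ≈ 133.5 m/s = 0.02816 AU/year.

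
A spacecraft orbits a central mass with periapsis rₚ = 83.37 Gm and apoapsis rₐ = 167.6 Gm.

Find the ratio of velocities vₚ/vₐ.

Convert to SI: rₚ = 83.37 Gm = 8.337e+10 m; rₐ = 167.6 Gm = 1.676e+11 m.
Conservation of angular momentum gives rₚvₚ = rₐvₐ, so vₚ/vₐ = rₐ/rₚ.
vₚ/vₐ = 1.676e+11 / 8.337e+10 ≈ 2.01.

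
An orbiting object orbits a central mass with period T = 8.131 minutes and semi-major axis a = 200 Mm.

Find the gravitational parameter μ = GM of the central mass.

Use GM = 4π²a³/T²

Convert to SI: T = 8.131 minutes = 487.86 s; a = 200 Mm = 2e+08 m.
GM = 4π² · a³ / T².
GM = 4π² · (2e+08)³ / (487.86)² m³/s² ≈ 1.327e+21 m³/s² = 1.327 × 10^21 m³/s².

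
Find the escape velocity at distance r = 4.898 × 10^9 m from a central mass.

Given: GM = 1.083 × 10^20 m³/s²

Escape velocity comes from setting total energy to zero: ½v² − GM/r = 0 ⇒ v_esc = √(2GM / r).
v_esc = √(2 · 1.083e+20 / 4.898e+09) m/s ≈ 2.103e+05 m/s = 210.3 km/s.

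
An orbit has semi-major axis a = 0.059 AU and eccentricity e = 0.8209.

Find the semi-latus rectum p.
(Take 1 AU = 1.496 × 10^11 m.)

Convert to SI: a = 0.059 AU = 8.8264e+09 m.
p = a (1 − e²).
p = 8.8264e+09 · (1 − (0.8209)²) = 8.8264e+09 · 0.326123 ≈ 2.878e+09 m = 0.01924 AU.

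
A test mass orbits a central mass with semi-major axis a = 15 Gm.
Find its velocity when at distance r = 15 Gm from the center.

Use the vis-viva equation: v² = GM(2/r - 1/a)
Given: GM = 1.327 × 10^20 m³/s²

Convert to SI: a = 15 Gm = 1.5e+10 m; r = 15 Gm = 1.5e+10 m.
Vis-viva: v = √(GM · (2/r − 1/a)).
2/r − 1/a = 2/1.5e+10 − 1/1.5e+10 = 6.66667e-11 m⁻¹.
v = √(1.327e+20 · 6.66667e-11) m/s ≈ 9.406e+04 m/s = 94.06 km/s.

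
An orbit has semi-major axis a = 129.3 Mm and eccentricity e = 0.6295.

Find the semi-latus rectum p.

Convert to SI: a = 129.3 Mm = 1.293e+08 m.
p = a (1 − e²).
p = 1.293e+08 · (1 − (0.6295)²) = 1.293e+08 · 0.60373 ≈ 7.806e+07 m = 78.06 Mm.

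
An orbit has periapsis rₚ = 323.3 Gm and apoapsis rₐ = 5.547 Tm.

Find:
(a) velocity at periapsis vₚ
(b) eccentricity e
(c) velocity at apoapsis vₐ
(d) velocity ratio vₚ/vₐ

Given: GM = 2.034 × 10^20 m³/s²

Convert to SI: rₚ = 323.3 Gm = 3.233e+11 m; rₐ = 5.547 Tm = 5.547e+12 m.
(a) With a = (rₚ + rₐ)/2 = 2.93515e+12 m, vₚ = √(GM (2/rₚ − 1/a)) = √(2.034e+20 · (2/3.233e+11 − 1/2.93515e+12)) m/s ≈ 3.448e+04 m/s
(b) e = (rₐ − rₚ)/(rₐ + rₚ) = (5.547e+12 − 3.233e+11)/(5.547e+12 + 3.233e+11) ≈ 0.8899
(c) With a = (rₚ + rₐ)/2 = 2.93515e+12 m, vₐ = √(GM (2/rₐ − 1/a)) = √(2.034e+20 · (2/5.547e+12 − 1/2.93515e+12)) m/s ≈ 2010 m/s
(d) Conservation of angular momentum (rₚvₚ = rₐvₐ) gives vₚ/vₐ = rₐ/rₚ = 5.547e+12/3.233e+11 ≈ 17.16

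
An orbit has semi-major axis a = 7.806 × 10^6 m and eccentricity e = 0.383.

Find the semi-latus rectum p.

p = a (1 − e²).
p = 7.806e+06 · (1 − (0.383)²) = 7.806e+06 · 0.853311 ≈ 6.661e+06 m = 6.661 × 10^6 m.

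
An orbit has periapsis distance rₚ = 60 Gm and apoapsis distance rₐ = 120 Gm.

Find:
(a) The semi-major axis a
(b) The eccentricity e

Convert to SI: rₚ = 60 Gm = 6e+10 m; rₐ = 120 Gm = 1.2e+11 m.
(a) a = (rₚ + rₐ) / 2 = (6e+10 + 1.2e+11) / 2 ≈ 9e+10 m = 90 Gm.
(b) e = (rₐ − rₚ) / (rₐ + rₚ) = (1.2e+11 − 6e+10) / (1.2e+11 + 6e+10) ≈ 0.3333.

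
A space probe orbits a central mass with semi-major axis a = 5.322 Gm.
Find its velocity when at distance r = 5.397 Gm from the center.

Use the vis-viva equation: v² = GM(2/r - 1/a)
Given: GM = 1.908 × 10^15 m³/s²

Convert to SI: a = 5.322 Gm = 5.322e+09 m; r = 5.397 Gm = 5.397e+09 m.
Vis-viva: v = √(GM · (2/r − 1/a)).
2/r − 1/a = 2/5.397e+09 − 1/5.322e+09 = 1.82677e-10 m⁻¹.
v = √(1.908e+15 · 1.82677e-10) m/s ≈ 590.4 m/s = 590.4 m/s.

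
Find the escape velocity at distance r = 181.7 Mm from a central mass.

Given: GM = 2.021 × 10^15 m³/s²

Convert to SI: r = 181.7 Mm = 1.817e+08 m.
Escape velocity comes from setting total energy to zero: ½v² − GM/r = 0 ⇒ v_esc = √(2GM / r).
v_esc = √(2 · 2.021e+15 / 1.817e+08) m/s ≈ 4717 m/s = 4.717 km/s.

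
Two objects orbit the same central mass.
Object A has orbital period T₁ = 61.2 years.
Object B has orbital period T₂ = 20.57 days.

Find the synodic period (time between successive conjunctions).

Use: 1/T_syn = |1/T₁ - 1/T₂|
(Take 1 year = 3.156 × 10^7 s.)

Convert to SI: T₁ = 61.2 years = 1.93147e+09 s; T₂ = 20.57 days = 1.77725e+06 s.
T_syn = |T₁ · T₂ / (T₁ − T₂)|.
T_syn = |1.93147e+09 · 1.77725e+06 / (1.93147e+09 − 1.77725e+06)| s ≈ 1.779e+06 s = 20.59 days.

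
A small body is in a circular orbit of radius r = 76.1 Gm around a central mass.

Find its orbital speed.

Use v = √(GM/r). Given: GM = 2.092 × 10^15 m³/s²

Convert to SI: r = 76.1 Gm = 7.61e+10 m.
For a circular orbit, gravity supplies the centripetal force, so v = √(GM / r).
v = √(2.092e+15 / 7.61e+10) m/s ≈ 165.8 m/s = 165.8 m/s.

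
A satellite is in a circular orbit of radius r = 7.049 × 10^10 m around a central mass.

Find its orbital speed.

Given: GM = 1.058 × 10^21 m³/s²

For a circular orbit, gravity supplies the centripetal force, so v = √(GM / r).
v = √(1.058e+21 / 7.049e+10) m/s ≈ 1.225e+05 m/s = 122.5 km/s.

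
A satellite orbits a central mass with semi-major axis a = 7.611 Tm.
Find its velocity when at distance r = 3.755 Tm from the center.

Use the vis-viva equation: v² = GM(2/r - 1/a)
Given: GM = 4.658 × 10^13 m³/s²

Convert to SI: a = 7.611 Tm = 7.611e+12 m; r = 3.755 Tm = 3.755e+12 m.
Vis-viva: v = √(GM · (2/r − 1/a)).
2/r − 1/a = 2/3.755e+12 − 1/7.611e+12 = 4.01234e-13 m⁻¹.
v = √(4.658e+13 · 4.01234e-13) m/s ≈ 4.323 m/s = 4.323 m/s.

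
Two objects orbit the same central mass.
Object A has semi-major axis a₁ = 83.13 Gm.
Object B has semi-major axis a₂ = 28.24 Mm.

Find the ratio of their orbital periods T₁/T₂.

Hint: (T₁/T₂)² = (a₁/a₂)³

Convert to SI: a₁ = 83.13 Gm = 8.313e+10 m; a₂ = 28.24 Mm = 2.824e+07 m.
From Kepler's third law, (T₁/T₂)² = (a₁/a₂)³, so T₁/T₂ = (a₁/a₂)^(3/2).
a₁/a₂ = 8.313e+10 / 2.824e+07 = 2943.7.
T₁/T₂ = (2943.7)^(3/2) ≈ 1.597e+05.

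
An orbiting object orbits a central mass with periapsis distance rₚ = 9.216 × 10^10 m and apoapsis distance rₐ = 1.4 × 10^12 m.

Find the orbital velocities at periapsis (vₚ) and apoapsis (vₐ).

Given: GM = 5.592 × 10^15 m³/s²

Use the vis-viva equation v² = GM(2/r − 1/a) with a = (rₚ + rₐ)/2 = (9.216e+10 + 1.4e+12)/2 = 7.4608e+11 m.
vₚ = √(GM · (2/rₚ − 1/a)) = √(5.592e+15 · (2/9.216e+10 − 1/7.4608e+11)) m/s ≈ 337.4 m/s = 337.4 m/s.
vₐ = √(GM · (2/rₐ − 1/a)) = √(5.592e+15 · (2/1.4e+12 − 1/7.4608e+11)) m/s ≈ 22.21 m/s = 22.21 m/s.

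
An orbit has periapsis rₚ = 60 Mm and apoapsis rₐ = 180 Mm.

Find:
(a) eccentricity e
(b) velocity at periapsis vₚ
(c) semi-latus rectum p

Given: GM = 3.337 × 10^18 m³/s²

Convert to SI: rₚ = 60 Mm = 6e+07 m; rₐ = 180 Mm = 1.8e+08 m.
(a) e = (rₐ − rₚ)/(rₐ + rₚ) = (1.8e+08 − 6e+07)/(1.8e+08 + 6e+07) ≈ 0.5
(b) With a = (rₚ + rₐ)/2 = 1.2e+08 m, vₚ = √(GM (2/rₚ − 1/a)) = √(3.337e+18 · (2/6e+07 − 1/1.2e+08)) m/s ≈ 2.888e+05 m/s
(c) From a = (rₚ + rₐ)/2 = 1.2e+08 m and e = (rₐ − rₚ)/(rₐ + rₚ) = 0.5, p = a(1 − e²) = 1.2e+08 · (1 − (0.5)²) ≈ 9e+07 m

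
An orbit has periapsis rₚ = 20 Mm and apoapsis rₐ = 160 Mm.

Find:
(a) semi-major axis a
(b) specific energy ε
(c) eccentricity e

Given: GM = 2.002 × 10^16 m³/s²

Convert to SI: rₚ = 20 Mm = 2e+07 m; rₐ = 160 Mm = 1.6e+08 m.
(a) a = (rₚ + rₐ)/2 = (2e+07 + 1.6e+08)/2 ≈ 9e+07 m
(b) With a = (rₚ + rₐ)/2 = 9e+07 m, ε = −GM/(2a) = −2.002e+16/(2 · 9e+07) J/kg ≈ -1.112e+08 J/kg
(c) e = (rₐ − rₚ)/(rₐ + rₚ) = (1.6e+08 − 2e+07)/(1.6e+08 + 2e+07) ≈ 0.7778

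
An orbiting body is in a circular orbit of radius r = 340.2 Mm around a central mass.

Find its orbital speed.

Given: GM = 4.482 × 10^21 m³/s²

Convert to SI: r = 340.2 Mm = 3.402e+08 m.
For a circular orbit, gravity supplies the centripetal force, so v = √(GM / r).
v = √(4.482e+21 / 3.402e+08) m/s ≈ 3.63e+06 m/s = 3630 km/s.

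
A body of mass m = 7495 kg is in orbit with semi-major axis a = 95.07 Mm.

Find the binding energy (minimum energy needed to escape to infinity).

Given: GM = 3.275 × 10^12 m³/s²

Convert to SI: a = 95.07 Mm = 9.507e+07 m.
Total orbital energy is E = −GMm/(2a); binding energy is E_bind = −E = GMm/(2a).
E_bind = 3.275e+12 · 7495 / (2 · 9.507e+07) J ≈ 1.291e+08 J = 129.1 MJ.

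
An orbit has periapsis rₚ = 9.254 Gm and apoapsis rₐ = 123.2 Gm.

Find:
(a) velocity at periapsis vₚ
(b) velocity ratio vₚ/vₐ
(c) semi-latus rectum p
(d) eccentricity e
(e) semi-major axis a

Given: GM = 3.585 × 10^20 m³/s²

Convert to SI: rₚ = 9.254 Gm = 9.254e+09 m; rₐ = 123.2 Gm = 1.232e+11 m.
(a) With a = (rₚ + rₐ)/2 = 6.6227e+10 m, vₚ = √(GM (2/rₚ − 1/a)) = √(3.585e+20 · (2/9.254e+09 − 1/6.6227e+10)) m/s ≈ 2.685e+05 m/s
(b) Conservation of angular momentum (rₚvₚ = rₐvₐ) gives vₚ/vₐ = rₐ/rₚ = 1.232e+11/9.254e+09 ≈ 13.31
(c) From a = (rₚ + rₐ)/2 = 6.6227e+10 m and e = (rₐ − rₚ)/(rₐ + rₚ) = 0.860268, p = a(1 − e²) = 6.6227e+10 · (1 − (0.860268)²) ≈ 1.721e+10 m
(d) e = (rₐ − rₚ)/(rₐ + rₚ) = (1.232e+11 − 9.254e+09)/(1.232e+11 + 9.254e+09) ≈ 0.8603
(e) a = (rₚ + rₐ)/2 = (9.254e+09 + 1.232e+11)/2 ≈ 6.623e+10 m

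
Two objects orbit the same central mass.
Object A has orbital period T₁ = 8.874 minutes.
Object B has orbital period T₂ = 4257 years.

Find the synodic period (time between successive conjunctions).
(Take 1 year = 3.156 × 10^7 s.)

Convert to SI: T₁ = 8.874 minutes = 532.44 s; T₂ = 4257 years = 1.34351e+11 s.
T_syn = |T₁ · T₂ / (T₁ − T₂)|.
T_syn = |532.44 · 1.34351e+11 / (532.44 − 1.34351e+11)| s ≈ 532.4 s = 8.874 minutes.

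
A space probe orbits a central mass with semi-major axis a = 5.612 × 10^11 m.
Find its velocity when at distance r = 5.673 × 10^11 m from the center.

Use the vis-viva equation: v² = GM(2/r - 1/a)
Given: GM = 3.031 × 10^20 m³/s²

Vis-viva: v = √(GM · (2/r − 1/a)).
2/r − 1/a = 2/5.673e+11 − 1/5.612e+11 = 1.74358e-12 m⁻¹.
v = √(3.031e+20 · 1.74358e-12) m/s ≈ 2.299e+04 m/s = 22.99 km/s.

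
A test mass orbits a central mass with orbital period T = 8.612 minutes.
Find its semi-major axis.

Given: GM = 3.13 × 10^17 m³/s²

Convert to SI: T = 8.612 minutes = 516.72 s.
Invert Kepler's third law: a = (GM · T² / (4π²))^(1/3).
Substituting T = 516.72 s and GM = 3.13e+17 m³/s²:
a = (3.13e+17 · (516.72)² / (4π²))^(1/3) m
a ≈ 1.284e+07 m = 1.284 × 10^7 m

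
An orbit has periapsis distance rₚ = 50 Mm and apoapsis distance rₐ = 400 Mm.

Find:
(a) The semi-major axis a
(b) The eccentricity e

Convert to SI: rₚ = 50 Mm = 5e+07 m; rₐ = 400 Mm = 4e+08 m.
(a) a = (rₚ + rₐ) / 2 = (5e+07 + 4e+08) / 2 ≈ 2.25e+08 m = 225 Mm.
(b) e = (rₐ − rₚ) / (rₐ + rₚ) = (4e+08 − 5e+07) / (4e+08 + 5e+07) ≈ 0.7778.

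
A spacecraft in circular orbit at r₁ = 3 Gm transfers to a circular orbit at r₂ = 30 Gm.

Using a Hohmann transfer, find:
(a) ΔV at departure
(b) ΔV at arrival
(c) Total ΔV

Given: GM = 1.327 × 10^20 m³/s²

Convert to SI: r₁ = 3 Gm = 3e+09 m; r₂ = 30 Gm = 3e+10 m.
Transfer semi-major axis: a_t = (r₁ + r₂)/2 = (3e+09 + 3e+10)/2 = 1.65e+10 m.
Circular speeds: v₁ = √(GM/r₁) = 210317 m/s, v₂ = √(GM/r₂) = 66508.1 m/s.
Transfer speeds (vis-viva v² = GM(2/r − 1/a_t)): v₁ᵗ = 283592 m/s, v₂ᵗ = 28359.2 m/s.
(a) ΔV₁ = |v₁ᵗ − v₁| ≈ 7.327e+04 m/s = 73.27 km/s.
(b) ΔV₂ = |v₂ − v₂ᵗ| ≈ 3.815e+04 m/s = 38.15 km/s.
(c) ΔV_total = ΔV₁ + ΔV₂ ≈ 1.114e+05 m/s = 111.4 km/s.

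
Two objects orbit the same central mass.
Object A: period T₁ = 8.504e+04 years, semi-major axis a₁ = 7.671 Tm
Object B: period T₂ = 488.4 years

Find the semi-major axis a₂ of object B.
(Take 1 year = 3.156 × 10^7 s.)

Convert to SI: T₁ = 8.504e+04 years = 2.68386e+12 s; a₁ = 7.671 Tm = 7.671e+12 m; T₂ = 488.4 years = 1.54139e+10 s.
Kepler's third law: (T₁/T₂)² = (a₁/a₂)³ ⇒ a₂ = a₁ · (T₂/T₁)^(2/3).
T₂/T₁ = 1.54139e+10 / 2.68386e+12 = 0.00574318.
a₂ = 7.671e+12 · (0.00574318)^(2/3) m ≈ 2.46e+11 m = 246 Gm.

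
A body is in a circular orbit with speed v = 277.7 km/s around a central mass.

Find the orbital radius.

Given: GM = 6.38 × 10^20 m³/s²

Convert to SI: v = 277.7 km/s = 277700 m/s.
For a circular orbit, v² = GM / r, so r = GM / v².
r = 6.38e+20 / (277700)² m ≈ 8.273e+09 m = 8.273 Gm.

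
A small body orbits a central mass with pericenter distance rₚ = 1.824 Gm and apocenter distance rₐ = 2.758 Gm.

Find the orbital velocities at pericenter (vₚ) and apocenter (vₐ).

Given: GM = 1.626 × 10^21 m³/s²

Convert to SI: rₚ = 1.824 Gm = 1.824e+09 m; rₐ = 2.758 Gm = 2.758e+09 m.
Use the vis-viva equation v² = GM(2/r − 1/a) with a = (rₚ + rₐ)/2 = (1.824e+09 + 2.758e+09)/2 = 2.291e+09 m.
vₚ = √(GM · (2/rₚ − 1/a)) = √(1.626e+21 · (2/1.824e+09 − 1/2.291e+09)) m/s ≈ 1.036e+06 m/s = 1036 km/s.
vₐ = √(GM · (2/rₐ − 1/a)) = √(1.626e+21 · (2/2.758e+09 − 1/2.291e+09)) m/s ≈ 6.851e+05 m/s = 685.1 km/s.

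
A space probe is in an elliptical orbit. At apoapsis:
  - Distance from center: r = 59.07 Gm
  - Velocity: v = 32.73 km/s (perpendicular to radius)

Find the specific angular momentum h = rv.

Convert to SI: r = 59.07 Gm = 5.907e+10 m; v = 32.73 km/s = 32730 m/s.
With v perpendicular to r, h = r · v.
h = 5.907e+10 · 32730 m²/s ≈ 1.933e+15 m²/s.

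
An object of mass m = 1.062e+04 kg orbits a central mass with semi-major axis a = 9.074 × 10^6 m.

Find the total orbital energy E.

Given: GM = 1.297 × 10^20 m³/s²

E = −GMm / (2a).
E = −1.297e+20 · 1.062e+04 / (2 · 9.074e+06) J ≈ -7.59e+16 J = -75.9 PJ.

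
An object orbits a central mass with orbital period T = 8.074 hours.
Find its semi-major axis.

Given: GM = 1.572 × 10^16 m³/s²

Convert to SI: T = 8.074 hours = 29066.4 s.
Invert Kepler's third law: a = (GM · T² / (4π²))^(1/3).
Substituting T = 29066.4 s and GM = 1.572e+16 m³/s²:
a = (1.572e+16 · (29066.4)² / (4π²))^(1/3) m
a ≈ 6.955e+07 m = 69.55 Mm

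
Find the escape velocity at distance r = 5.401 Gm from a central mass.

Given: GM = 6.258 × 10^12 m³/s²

Convert to SI: r = 5.401 Gm = 5.401e+09 m.
Escape velocity comes from setting total energy to zero: ½v² − GM/r = 0 ⇒ v_esc = √(2GM / r).
v_esc = √(2 · 6.258e+12 / 5.401e+09) m/s ≈ 48.14 m/s = 48.14 m/s.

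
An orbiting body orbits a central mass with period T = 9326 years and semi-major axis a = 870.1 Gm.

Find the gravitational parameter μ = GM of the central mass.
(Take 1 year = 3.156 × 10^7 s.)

Convert to SI: T = 9326 years = 2.94329e+11 s; a = 870.1 Gm = 8.701e+11 m.
GM = 4π² · a³ / T².
GM = 4π² · (8.701e+11)³ / (2.94329e+11)² m³/s² ≈ 3.002e+14 m³/s² = 3.002 × 10^14 m³/s².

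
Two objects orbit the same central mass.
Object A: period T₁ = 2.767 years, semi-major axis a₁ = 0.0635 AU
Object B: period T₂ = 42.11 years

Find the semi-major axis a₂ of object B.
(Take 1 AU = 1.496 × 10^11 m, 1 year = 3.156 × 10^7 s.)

Convert to SI: T₁ = 2.767 years = 8.73265e+07 s; a₁ = 0.0635 AU = 9.4996e+09 m; T₂ = 42.11 years = 1.32899e+09 s.
Kepler's third law: (T₁/T₂)² = (a₁/a₂)³ ⇒ a₂ = a₁ · (T₂/T₁)^(2/3).
T₂/T₁ = 1.32899e+09 / 8.73265e+07 = 15.2186.
a₂ = 9.4996e+09 · (15.2186)^(2/3) m ≈ 5.834e+10 m = 0.39 AU.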